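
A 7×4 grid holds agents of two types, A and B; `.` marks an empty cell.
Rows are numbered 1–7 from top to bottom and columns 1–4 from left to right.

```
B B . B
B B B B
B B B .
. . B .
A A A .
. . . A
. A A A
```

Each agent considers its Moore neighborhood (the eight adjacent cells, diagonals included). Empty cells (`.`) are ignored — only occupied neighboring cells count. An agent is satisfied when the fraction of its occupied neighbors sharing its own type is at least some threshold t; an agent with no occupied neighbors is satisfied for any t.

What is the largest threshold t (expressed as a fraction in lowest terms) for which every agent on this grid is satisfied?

1/2

Row 1: (1,1)B 3/3 · (1,2)B 4/4 · (1,4)B 2/2
Row 2: (2,1)B 5/5 · (2,2)B 7/7 · (2,3)B 6/6 · (2,4)B 3/3
Row 3: (3,1)B 3/3 · (3,2)B 6/6 · (3,3)B 5/5
Row 4: (4,3)B 2/4
Row 5: (5,1)A 1/1 · (5,2)A 2/3 · (5,3)A 2/3
Row 6: (6,4)A 3/3
Row 7: (7,2)A 1/1 · (7,3)A 3/3 · (7,4)A 2/2
The smallest same-type fraction is 2/4 at (4,3), which reduces to 1/2. Any threshold above that leaves this agent unsatisfied.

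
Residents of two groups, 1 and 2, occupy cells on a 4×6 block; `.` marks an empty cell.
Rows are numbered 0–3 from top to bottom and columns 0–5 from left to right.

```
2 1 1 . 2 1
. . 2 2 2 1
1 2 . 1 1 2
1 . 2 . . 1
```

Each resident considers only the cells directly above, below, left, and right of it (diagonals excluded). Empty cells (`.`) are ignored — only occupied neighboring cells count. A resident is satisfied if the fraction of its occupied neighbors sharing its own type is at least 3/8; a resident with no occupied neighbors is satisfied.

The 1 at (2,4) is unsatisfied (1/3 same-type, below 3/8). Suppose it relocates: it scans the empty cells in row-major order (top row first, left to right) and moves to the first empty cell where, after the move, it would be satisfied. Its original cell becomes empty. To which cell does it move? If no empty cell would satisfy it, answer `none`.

(1,0)

Vacating (2,4). Empty cells in order:
  (0,3): 1/3 same-type → still unsatisfied.
  (1,0): 1/2 same-type → satisfied — stop here.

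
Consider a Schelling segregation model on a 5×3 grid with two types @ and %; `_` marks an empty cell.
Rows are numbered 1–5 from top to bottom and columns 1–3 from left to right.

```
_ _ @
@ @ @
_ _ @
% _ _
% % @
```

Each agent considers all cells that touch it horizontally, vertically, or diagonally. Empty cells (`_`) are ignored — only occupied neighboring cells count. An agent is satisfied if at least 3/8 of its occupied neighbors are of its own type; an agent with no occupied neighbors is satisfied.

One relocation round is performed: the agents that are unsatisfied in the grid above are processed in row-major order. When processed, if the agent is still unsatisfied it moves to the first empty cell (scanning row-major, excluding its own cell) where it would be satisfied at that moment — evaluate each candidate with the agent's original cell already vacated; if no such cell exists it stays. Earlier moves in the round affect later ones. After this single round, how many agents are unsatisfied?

0

Initially unsatisfied (in order): (5,3).
  (5,3) → (1,1).
Resulting grid:
@ _ @
@ @ @
_ _ @
% _ _
% % _
All satisfied now.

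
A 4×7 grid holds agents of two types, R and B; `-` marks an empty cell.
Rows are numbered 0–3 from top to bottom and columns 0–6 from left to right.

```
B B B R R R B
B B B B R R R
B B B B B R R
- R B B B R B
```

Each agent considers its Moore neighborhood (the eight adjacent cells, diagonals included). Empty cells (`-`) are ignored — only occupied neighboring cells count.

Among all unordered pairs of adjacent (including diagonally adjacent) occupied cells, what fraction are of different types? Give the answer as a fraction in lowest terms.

Scan each occupied cell's neighbors to the right and below (and the two forward diagonals) so each pair is counted once.
Row 0: B(0,0)–B(0,1)= B(0,0)–B(1,0)= B(0,0)–B(1,1)= B(0,1)–B(0,2)= B(0,1)–B(1,1)= B(0,1)–B(1,2)= B(0,1)–B(1,0)= B(0,2)–R(0,3)≠ B(0,2)–B(1,2)= B(0,2)–B(1,3)= B(0,2)–B(1,1)= R(0,3)–R(0,4)= R(0,3)–B(1,3)≠ R(0,3)–R(1,4)= R(0,3)–B(1,2)≠ R(0,4)–R(0,5)= R(0,4)–R(1,4)= R(0,4)–R(1,5)= R(0,4)–B(1,3)≠ R(0,5)–B(0,6)≠ R(0,5)–R(1,5)= R(0,5)–R(1,6)= R(0,5)–R(1,4)= B(0,6)–R(1,6)≠ B(0,6)–R(1,5)≠  → 7/25 unlike.
Row 1: B(1,0)–B(1,1)= B(1,0)–B(2,0)= B(1,0)–B(2,1)= B(1,1)–B(1,2)= B(1,1)–B(2,1)= B(1,1)–B(2,2)= B(1,1)–B(2,0)= B(1,2)–B(1,3)= B(1,2)–B(2,2)= B(1,2)–B(2,3)= B(1,2)–B(2,1)= B(1,3)–R(1,4)≠ B(1,3)–B(2,3)= B(1,3)–B(2,4)= B(1,3)–B(2,2)= R(1,4)–R(1,5)= R(1,4)–B(2,4)≠ R(1,4)–R(2,5)= R(1,4)–B(2,3)≠ R(1,5)–R(1,6)= R(1,5)–R(2,5)= R(1,5)–R(2,6)= R(1,5)–B(2,4)≠ R(1,6)–R(2,6)= R(1,6)–R(2,5)=  → 4/25 unlike.
Row 2: B(2,0)–B(2,1)= B(2,0)–R(3,1)≠ B(2,1)–B(2,2)= B(2,1)–R(3,1)≠ B(2,1)–B(3,2)= B(2,2)–B(2,3)= B(2,2)–B(3,2)= B(2,2)–B(3,3)= B(2,2)–R(3,1)≠ B(2,3)–B(2,4)= B(2,3)–B(3,3)= B(2,3)–B(3,4)= B(2,3)–B(3,2)= B(2,4)–R(2,5)≠ B(2,4)–B(3,4)= B(2,4)–R(3,5)≠ B(2,4)–B(3,3)= R(2,5)–R(2,6)= R(2,5)–R(3,5)= R(2,5)–B(3,6)≠ R(2,5)–B(3,4)≠ R(2,6)–B(3,6)≠ R(2,6)–R(3,5)=  → 8/23 unlike.
Row 3: R(3,1)–B(3,2)≠ B(3,2)–B(3,3)= B(3,3)–B(3,4)= B(3,4)–R(3,5)≠ R(3,5)–B(3,6)≠  → 3/5 unlike.
Total adjacent occupied pairs: 78; unlike-type pairs: 22.
22/78 reduces to 11/39.

11/39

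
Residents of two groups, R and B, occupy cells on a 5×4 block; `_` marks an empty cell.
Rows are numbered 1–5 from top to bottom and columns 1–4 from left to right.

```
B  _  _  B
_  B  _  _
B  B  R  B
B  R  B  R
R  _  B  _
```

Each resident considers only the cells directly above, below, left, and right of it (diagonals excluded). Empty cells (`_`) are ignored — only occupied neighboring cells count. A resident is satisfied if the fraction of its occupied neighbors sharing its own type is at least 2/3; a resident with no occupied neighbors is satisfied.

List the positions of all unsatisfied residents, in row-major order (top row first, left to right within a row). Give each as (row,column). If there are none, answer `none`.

Row 1: (1,1)B 0/0 ok · (1,4)B 0/0 ok
Row 2: (2,2)B 1/1 ok
Row 3: (3,1)B 2/2 ok · (3,2)B 2/4 unhappy · (3,3)R 0/3 unhappy · (3,4)B 0/2 unhappy
Row 4: (4,1)B 1/3 unhappy · (4,2)R 0/3 unhappy · (4,3)B 1/4 unhappy · (4,4)R 0/2 unhappy
Row 5: (5,1)R 0/1 unhappy · (5,3)B 1/1 ok

(3,2), (3,3), (3,4), (4,1), (4,2), (4,3), (4,4), (5,1)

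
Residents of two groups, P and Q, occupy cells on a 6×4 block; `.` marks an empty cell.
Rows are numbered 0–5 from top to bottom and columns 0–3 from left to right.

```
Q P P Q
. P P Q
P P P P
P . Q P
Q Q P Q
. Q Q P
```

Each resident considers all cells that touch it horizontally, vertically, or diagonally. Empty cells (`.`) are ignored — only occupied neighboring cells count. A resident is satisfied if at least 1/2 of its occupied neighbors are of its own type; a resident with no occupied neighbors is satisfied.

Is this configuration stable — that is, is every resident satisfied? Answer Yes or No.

Row 0: (0,0)Q 0/2 unhappy · (0,1)P 3/4 ok · (0,2)P 3/5 ok · (0,3)Q 1/3 unhappy
Row 1: (1,1)P 6/7 ok · (1,2)P 6/8 ok · (1,3)Q 1/5 unhappy
Row 2: (2,0)P 3/3 ok · (2,1)P 5/6 ok · (2,2)P 5/7 ok · (2,3)P 3/5 ok
Row 3: (3,0)P 2/4 ok · (3,2)Q 2/7 unhappy · (3,3)P 3/5 ok
Row 4: (4,0)Q 2/3 ok · (4,1)Q 4/6 ok · (4,2)P 2/7 unhappy · (4,3)Q 2/5 unhappy
Row 5: (5,1)Q 3/4 ok · (5,2)Q 3/5 ok · (5,3)P 1/3 unhappy
For instance (0,0) has only 0/2 same-type neighbors, below 1/2.

No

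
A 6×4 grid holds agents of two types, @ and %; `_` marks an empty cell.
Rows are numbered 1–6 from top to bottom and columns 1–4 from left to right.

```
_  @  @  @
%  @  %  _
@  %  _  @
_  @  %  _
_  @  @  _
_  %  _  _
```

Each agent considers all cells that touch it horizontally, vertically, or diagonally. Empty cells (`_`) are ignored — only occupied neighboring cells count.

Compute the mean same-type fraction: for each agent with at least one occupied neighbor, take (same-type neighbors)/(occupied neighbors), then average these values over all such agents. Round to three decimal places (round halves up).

0.390

Row 1: (1,2)@ 2/4 · (1,3)@ 3/4 · (1,4)@ 1/2
Row 2: (2,1)% 1/4 · (2,2)@ 3/6 · (2,3)% 1/6
Row 3: (3,1)@ 2/4 · (3,2)% 3/6 · (3,4)@ 0/2
Row 4: (4,2)@ 3/5 · (4,3)% 1/5
Row 5: (5,2)@ 2/4 · (5,3)@ 2/4
Row 6: (6,2)% 0/2
Sum over 14 agents: 2/4 + 3/4 + 1/2 + 1/4 + 3/6 + 1/6 + 2/4 + 3/6 + 0/2 + 3/5 + 1/5 + 2/4 + 2/4 + 0/2 = 82/15; mean = 82/15 ÷ 14 = 41/105 = 0.390476… → 0.390.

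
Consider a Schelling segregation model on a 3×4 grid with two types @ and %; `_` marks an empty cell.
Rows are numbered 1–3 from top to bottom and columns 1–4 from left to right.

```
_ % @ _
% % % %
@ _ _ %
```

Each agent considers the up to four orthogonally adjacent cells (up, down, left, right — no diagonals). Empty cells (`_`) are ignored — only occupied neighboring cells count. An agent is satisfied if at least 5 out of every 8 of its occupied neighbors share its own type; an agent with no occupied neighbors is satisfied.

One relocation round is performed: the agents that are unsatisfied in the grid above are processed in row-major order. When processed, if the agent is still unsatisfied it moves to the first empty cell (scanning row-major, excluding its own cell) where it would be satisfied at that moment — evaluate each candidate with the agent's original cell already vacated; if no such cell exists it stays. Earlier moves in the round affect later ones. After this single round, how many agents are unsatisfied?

Initially unsatisfied (in order): (1,2), (1,3), (2,1), (3,1).
  (1,2) → (1,1).
  (1,3): no empty cell satisfies it; stays.
  (2,1): now satisfied by earlier moves; stays.
  (3,1): no empty cell satisfies it; stays.
Resulting grid:
% _ @ _
% % % %
@ _ _ %
Unsatisfied now: (1,3), (3,1).

2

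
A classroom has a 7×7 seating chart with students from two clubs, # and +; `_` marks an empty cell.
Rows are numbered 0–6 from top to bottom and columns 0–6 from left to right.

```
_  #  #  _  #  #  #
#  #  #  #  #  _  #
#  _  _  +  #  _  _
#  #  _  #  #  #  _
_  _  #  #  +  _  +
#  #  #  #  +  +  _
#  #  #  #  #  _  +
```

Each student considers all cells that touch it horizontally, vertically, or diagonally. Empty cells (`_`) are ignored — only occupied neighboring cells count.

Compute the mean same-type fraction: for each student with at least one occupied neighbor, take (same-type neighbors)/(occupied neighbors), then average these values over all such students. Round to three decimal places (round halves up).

(0,1)# 4/4
(0,2)# 4/4
(0,4)# 3/3
(0,5)# 4/4
(0,6)# 2/2
(1,0)# 3/3
(1,1)# 5/5
(1,2)# 4/5
(1,3)# 5/6
(1,4)# 4/5
(1,6)# 2/2
(2,0)# 4/4
(2,3)+ 0/6
(2,4)# 5/6
(3,0)# 2/2
(3,1)# 3/3
(3,3)# 4/6
(3,4)# 4/6
(3,5)# 2/4
(4,2)# 6/6
(4,3)# 5/7
(4,4)+ 2/7
(4,6)+ 1/2
(5,0)# 3/3
(5,1)# 6/6
(5,2)# 7/7
(5,3)# 6/8
(5,4)+ 2/6
(5,5)+ 4/5
(6,0)# 3/3
(6,1)# 5/5
(6,2)# 5/5
(6,3)# 4/5
(6,4)# 2/4
(6,6)+ 1/1
Sum over 35 students: 4/4 + 4/4 + 3/3 + 4/4 + 2/2 + 3/3 + 5/5 + 4/5 + 5/6 + 4/5 + 2/2 + 4/4 + 0/6 + 5/6 + 2/2 + 3/3 + 4/6 + 4/6 + 2/4 + 6/6 + 5/7 + 2/7 + 1/2 + 3/3 + 6/6 + 7/7 + 6/8 + 2/6 + 4/5 + 3/3 + 5/5 + 5/5 + 4/5 + 2/4 + 1/1 = 1727/60; mean = 1727/60 ÷ 35 = 1727/2100 = 0.822380… → 0.822.

0.822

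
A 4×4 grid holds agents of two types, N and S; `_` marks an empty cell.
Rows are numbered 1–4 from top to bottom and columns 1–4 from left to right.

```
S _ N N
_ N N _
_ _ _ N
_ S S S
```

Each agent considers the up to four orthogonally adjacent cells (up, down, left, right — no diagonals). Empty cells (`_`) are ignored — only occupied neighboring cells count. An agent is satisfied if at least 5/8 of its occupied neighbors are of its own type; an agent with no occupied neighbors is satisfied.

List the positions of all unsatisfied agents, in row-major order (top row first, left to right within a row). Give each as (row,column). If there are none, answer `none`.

(3,4), (4,4)

Row 1: (1,1)S 0/0 ✓ · (1,3)N 2/2 ✓ · (1,4)N 1/1 ✓
Row 2: (2,2)N 1/1 ✓ · (2,3)N 2/2 ✓
Row 3: (3,4)N 0/1 ✗
Row 4: (4,2)S 1/1 ✓ · (4,3)S 2/2 ✓ · (4,4)S 1/2 ✗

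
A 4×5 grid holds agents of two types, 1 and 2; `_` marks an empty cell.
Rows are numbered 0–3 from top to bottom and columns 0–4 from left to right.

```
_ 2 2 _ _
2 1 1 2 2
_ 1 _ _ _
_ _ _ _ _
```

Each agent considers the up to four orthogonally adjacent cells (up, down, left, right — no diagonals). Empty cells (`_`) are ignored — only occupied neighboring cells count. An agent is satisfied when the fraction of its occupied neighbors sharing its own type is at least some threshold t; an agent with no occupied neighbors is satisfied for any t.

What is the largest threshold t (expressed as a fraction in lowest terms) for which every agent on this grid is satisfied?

Row 0: (0,1)2 1/2 · (0,2)2 1/2
Row 1: (1,0)2 0/1 · (1,1)1 2/4 · (1,2)1 1/3 · (1,3)2 1/2 · (1,4)2 1/1
Row 2: (2,1)1 1/1
The smallest same-type fraction is 0/1 at (1,0), which reduces to 0/1. Any threshold above that leaves this agent unsatisfied.

0/1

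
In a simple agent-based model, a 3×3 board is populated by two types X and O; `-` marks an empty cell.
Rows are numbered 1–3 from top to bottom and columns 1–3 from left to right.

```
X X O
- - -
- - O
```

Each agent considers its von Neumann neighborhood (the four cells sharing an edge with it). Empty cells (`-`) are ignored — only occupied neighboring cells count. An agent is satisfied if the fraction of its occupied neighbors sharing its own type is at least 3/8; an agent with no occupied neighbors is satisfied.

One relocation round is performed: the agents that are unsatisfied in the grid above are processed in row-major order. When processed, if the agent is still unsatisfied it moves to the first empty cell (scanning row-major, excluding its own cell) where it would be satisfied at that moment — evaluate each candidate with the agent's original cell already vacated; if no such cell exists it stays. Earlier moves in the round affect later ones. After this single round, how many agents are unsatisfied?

Initially unsatisfied (in order): (1,3).
  (1,3) → (2,3).
Resulting grid:
X X -
- - O
- - O
All satisfied now.

0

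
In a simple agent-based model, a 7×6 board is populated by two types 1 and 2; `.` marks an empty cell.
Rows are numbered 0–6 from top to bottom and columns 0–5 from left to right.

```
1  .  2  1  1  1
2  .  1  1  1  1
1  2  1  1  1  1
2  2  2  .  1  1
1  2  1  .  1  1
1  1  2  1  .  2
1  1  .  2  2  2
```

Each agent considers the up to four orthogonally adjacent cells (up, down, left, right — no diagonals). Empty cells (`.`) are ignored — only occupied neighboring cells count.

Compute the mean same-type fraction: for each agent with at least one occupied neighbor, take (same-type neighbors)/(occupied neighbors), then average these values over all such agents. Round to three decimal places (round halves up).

0.627

Row 0: (0,0)1 0/1 · (0,2)2 0/2 · (0,3)1 2/3 · (0,4)1 3/3 · (0,5)1 2/2
Row 1: (1,0)2 0/2 · (1,2)1 2/3 · (1,3)1 4/4 · (1,4)1 4/4 · (1,5)1 3/3
Row 2: (2,0)1 0/3 · (2,1)2 1/3 · (2,2)1 2/4 · (2,3)1 3/3 · (2,4)1 4/4 · (2,5)1 3/3
Row 3: (3,0)2 1/3 · (3,1)2 4/4 · (3,2)2 1/3 · (3,4)1 3/3 · (3,5)1 3/3
Row 4: (4,0)1 1/3 · (4,1)2 1/4 · (4,2)1 0/3 · (4,4)1 2/2 · (4,5)1 2/3
Row 5: (5,0)1 3/3 · (5,1)1 2/4 · (5,2)2 0/3 · (5,3)1 0/2 · (5,5)2 1/2
Row 6: (6,0)1 2/2 · (6,1)1 2/2 · (6,3)2 1/2 · (6,4)2 2/2 · (6,5)2 2/2
Sum over 36 agents: 0/1 + 0/2 + 2/3 + 3/3 + 2/2 + 0/2 + 2/3 + 4/4 + 4/4 + 3/3 + 0/3 + 1/3 + 2/4 + 3/3 + 4/4 + 3/3 + 1/3 + 4/4 + 1/3 + 3/3 + 3/3 + 1/3 + 1/4 + 0/3 + 2/2 + 2/3 + 3/3 + 2/4 + 0/3 + 0/2 + 1/2 + 2/2 + 2/2 + 1/2 + 2/2 + 2/2 = 271/12; mean = 271/12 ÷ 36 = 271/432 = 0.627314… → 0.627.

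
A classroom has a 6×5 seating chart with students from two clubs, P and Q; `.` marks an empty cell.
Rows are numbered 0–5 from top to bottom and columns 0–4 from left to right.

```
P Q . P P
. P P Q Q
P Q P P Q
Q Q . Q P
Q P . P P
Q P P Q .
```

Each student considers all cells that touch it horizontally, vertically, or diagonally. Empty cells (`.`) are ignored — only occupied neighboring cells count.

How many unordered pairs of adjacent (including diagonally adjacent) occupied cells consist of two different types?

Scan each occupied cell's neighbors to the right and below (and the two forward diagonals) so each pair is counted once.
Row 0: P(0,0)–Q(0,1)≠ P(0,0)–P(1,1)= Q(0,1)–P(1,1)≠ Q(0,1)–P(1,2)≠ P(0,3)–P(0,4)= P(0,3)–Q(1,3)≠ P(0,3)–Q(1,4)≠ P(0,3)–P(1,2)= P(0,4)–Q(1,4)≠ P(0,4)–Q(1,3)≠  → 7/10 unlike.
Row 1: P(1,1)–P(1,2)= P(1,1)–Q(2,1)≠ P(1,1)–P(2,2)= P(1,1)–P(2,0)= P(1,2)–Q(1,3)≠ P(1,2)–P(2,2)= P(1,2)–P(2,3)= P(1,2)–Q(2,1)≠ Q(1,3)–Q(1,4)= Q(1,3)–P(2,3)≠ Q(1,3)–Q(2,4)= Q(1,3)–P(2,2)≠ Q(1,4)–Q(2,4)= Q(1,4)–P(2,3)≠  → 6/14 unlike.
Row 2: P(2,0)–Q(2,1)≠ P(2,0)–Q(3,0)≠ P(2,0)–Q(3,1)≠ Q(2,1)–P(2,2)≠ Q(2,1)–Q(3,1)= Q(2,1)–Q(3,0)= P(2,2)–P(2,3)= P(2,2)–Q(3,3)≠ P(2,2)–Q(3,1)≠ P(2,3)–Q(2,4)≠ P(2,3)–Q(3,3)≠ P(2,3)–P(3,4)= Q(2,4)–P(3,4)≠ Q(2,4)–Q(3,3)=  → 9/14 unlike.
Row 3: Q(3,0)–Q(3,1)= Q(3,0)–Q(4,0)= Q(3,0)–P(4,1)≠ Q(3,1)–P(4,1)≠ Q(3,1)–Q(4,0)= Q(3,3)–P(3,4)≠ Q(3,3)–P(4,3)≠ Q(3,3)–P(4,4)≠ P(3,4)–P(4,4)= P(3,4)–P(4,3)=  → 5/10 unlike.
Row 4: Q(4,0)–P(4,1)≠ Q(4,0)–Q(5,0)= Q(4,0)–P(5,1)≠ P(4,1)–P(5,1)= P(4,1)–P(5,2)= P(4,1)–Q(5,0)≠ P(4,3)–P(4,4)= P(4,3)–Q(5,3)≠ P(4,3)–P(5,2)= P(4,4)–Q(5,3)≠  → 5/10 unlike.
Row 5: Q(5,0)–P(5,1)≠ P(5,1)–P(5,2)= P(5,2)–Q(5,3)≠  → 2/3 unlike.
Total adjacent occupied pairs: 61; unlike-type pairs: 34.

34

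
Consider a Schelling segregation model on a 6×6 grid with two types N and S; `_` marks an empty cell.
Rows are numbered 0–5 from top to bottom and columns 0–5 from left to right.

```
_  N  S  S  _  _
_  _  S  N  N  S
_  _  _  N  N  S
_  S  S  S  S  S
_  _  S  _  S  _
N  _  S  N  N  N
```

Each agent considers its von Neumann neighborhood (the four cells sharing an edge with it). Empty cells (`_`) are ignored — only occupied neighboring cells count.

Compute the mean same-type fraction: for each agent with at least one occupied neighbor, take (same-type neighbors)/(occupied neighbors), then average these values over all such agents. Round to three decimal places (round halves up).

0.655

Row 0: (0,1)N 0/1 · (0,2)S 2/3 · (0,3)S 1/2
Row 1: (1,2)S 1/2 · (1,3)N 2/4 · (1,4)N 2/3 · (1,5)S 1/2
Row 2: (2,3)N 2/3 · (2,4)N 2/4 · (2,5)S 2/3
Row 3: (3,1)S 1/1 · (3,2)S 3/3 · (3,3)S 2/3 · (3,4)S 3/4 · (3,5)S 2/2
Row 4: (4,2)S 2/2 · (4,4)S 1/2
Row 5: (5,0)N — no occupied neighbors · (5,2)S 1/2 · (5,3)N 1/2 · (5,4)N 2/3 · (5,5)N 1/1
Sum over 21 agents: 0/1 + 2/3 + 1/2 + 1/2 + 2/4 + 2/3 + 1/2 + 2/3 + 2/4 + 2/3 + 1/1 + 3/3 + 2/3 + 3/4 + 2/2 + 2/2 + 1/2 + 1/2 + 1/2 + 2/3 + 1/1 = 55/4; mean = 55/4 ÷ 21 = 55/84 = 0.654761… → 0.655.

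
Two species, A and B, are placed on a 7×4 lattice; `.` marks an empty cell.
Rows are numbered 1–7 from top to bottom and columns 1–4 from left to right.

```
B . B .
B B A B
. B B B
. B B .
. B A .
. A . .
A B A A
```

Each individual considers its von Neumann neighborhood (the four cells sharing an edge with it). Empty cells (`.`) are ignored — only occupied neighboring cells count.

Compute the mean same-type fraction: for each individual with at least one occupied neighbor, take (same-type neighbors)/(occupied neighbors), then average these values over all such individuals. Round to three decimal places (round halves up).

0.523

(1,1)B 1/1
(1,3)B 0/1
(2,1)B 2/2
(2,2)B 2/3
(2,3)A 0/4
(2,4)B 1/2
(3,2)B 3/3
(3,3)B 3/4
(3,4)B 2/2
(4,2)B 3/3
(4,3)B 2/3
(5,2)B 1/3
(5,3)A 0/2
(6,2)A 0/2
(7,1)A 0/1
(7,2)B 0/3
(7,3)A 1/2
(7,4)A 1/1
Sum over 18 individuals: 1/1 + 0/1 + 2/2 + 2/3 + 0/4 + 1/2 + 3/3 + 3/4 + 2/2 + 3/3 + 2/3 + 1/3 + 0/2 + 0/2 + 0/1 + 0/3 + 1/2 + 1/1 = 113/12; mean = 113/12 ÷ 18 = 113/216 = 0.523148… → 0.523.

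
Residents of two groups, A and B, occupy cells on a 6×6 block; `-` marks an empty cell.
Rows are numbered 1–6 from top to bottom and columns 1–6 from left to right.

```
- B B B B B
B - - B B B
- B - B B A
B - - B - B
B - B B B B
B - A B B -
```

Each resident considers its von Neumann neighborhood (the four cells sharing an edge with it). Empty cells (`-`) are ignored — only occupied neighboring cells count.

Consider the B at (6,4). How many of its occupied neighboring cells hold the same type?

Occupied neighbors of (6,4): (5,4)=B, (6,3)=A, (6,5)=B.
Same type (B): 2 of 3.

2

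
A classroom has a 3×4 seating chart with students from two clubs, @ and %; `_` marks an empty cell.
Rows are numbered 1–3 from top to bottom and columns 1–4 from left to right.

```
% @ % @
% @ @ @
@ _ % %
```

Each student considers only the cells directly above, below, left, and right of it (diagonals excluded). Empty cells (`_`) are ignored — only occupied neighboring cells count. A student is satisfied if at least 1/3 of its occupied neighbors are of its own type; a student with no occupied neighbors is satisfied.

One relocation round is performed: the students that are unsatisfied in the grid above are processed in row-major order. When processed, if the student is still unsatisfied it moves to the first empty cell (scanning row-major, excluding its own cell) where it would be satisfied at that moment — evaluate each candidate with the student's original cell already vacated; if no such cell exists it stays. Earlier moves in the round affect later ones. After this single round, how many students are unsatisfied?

0

Initially unsatisfied (in order): (1,3), (3,1).
  (1,3) → (3,2).
  (3,1) → (1,3).
Resulting grid:
% @ @ @
% @ @ @
_ % % %
All satisfied now.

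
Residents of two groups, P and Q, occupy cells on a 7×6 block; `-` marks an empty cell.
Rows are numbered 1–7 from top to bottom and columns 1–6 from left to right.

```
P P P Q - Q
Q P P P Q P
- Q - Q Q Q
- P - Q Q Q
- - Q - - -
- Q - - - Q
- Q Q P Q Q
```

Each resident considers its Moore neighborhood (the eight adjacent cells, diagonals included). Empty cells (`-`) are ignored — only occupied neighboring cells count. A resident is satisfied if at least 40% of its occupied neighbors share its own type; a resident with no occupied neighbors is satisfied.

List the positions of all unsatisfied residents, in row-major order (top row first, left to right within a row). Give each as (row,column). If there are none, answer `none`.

(1,1)P 2/3 ✓
(1,2)P 4/5 ✓
(1,3)P 4/5 ✓
(1,4)Q 1/4 ✗
(1,6)Q 1/2 ✓
(2,1)Q 1/4 ✗
(2,2)P 4/6 ✓
(2,3)P 4/7 ✓
(2,4)P 2/6 ✗
(2,5)Q 5/7 ✓
(2,6)P 0/4 ✗
(3,2)Q 1/4 ✗
(3,4)Q 4/6 ✓
(3,5)Q 6/8 ✓
(3,6)Q 4/5 ✓
(4,2)P 0/2 ✗
(4,4)Q 4/4 ✓
(4,5)Q 5/5 ✓
(4,6)Q 3/3 ✓
(5,3)Q 2/3 ✓
(6,2)Q 3/3 ✓
(6,6)Q 2/2 ✓
(7,2)Q 2/2 ✓
(7,3)Q 2/3 ✓
(7,4)P 0/2 ✗
(7,5)Q 2/3 ✓
(7,6)Q 2/2 ✓

(1,4), (2,1), (2,4), (2,6), (3,2), (4,2), (7,4)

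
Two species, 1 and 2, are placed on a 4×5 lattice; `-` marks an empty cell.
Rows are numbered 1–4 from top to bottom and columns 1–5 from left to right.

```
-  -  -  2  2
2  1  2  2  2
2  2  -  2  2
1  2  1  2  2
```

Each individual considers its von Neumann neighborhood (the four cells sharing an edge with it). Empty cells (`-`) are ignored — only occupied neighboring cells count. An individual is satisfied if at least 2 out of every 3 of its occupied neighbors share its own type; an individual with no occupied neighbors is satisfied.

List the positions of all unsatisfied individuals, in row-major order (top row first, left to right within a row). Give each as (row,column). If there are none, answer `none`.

(2,1), (2,2), (2,3), (4,1), (4,2), (4,3)

(1,4)2 2/2 satisfied
(1,5)2 2/2 satisfied
(2,1)2 1/2 not
(2,2)1 0/3 not
(2,3)2 1/2 not
(2,4)2 4/4 satisfied
(2,5)2 3/3 satisfied
(3,1)2 2/3 satisfied
(3,2)2 2/3 satisfied
(3,4)2 3/3 satisfied
(3,5)2 3/3 satisfied
(4,1)1 0/2 not
(4,2)2 1/3 not
(4,3)1 0/2 not
(4,4)2 2/3 satisfied
(4,5)2 2/2 satisfied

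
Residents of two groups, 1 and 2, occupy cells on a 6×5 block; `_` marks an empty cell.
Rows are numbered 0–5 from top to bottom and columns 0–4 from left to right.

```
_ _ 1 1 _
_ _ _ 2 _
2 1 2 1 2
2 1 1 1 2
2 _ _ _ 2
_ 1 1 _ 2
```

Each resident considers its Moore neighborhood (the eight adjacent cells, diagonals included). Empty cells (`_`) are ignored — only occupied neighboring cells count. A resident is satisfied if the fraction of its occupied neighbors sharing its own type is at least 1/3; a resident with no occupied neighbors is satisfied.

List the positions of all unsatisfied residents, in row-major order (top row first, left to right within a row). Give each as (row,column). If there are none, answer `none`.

(0,2)1 1/2 satisfied
(0,3)1 1/2 satisfied
(1,3)2 2/5 satisfied
(2,0)2 1/3 satisfied
(2,1)1 2/5 satisfied
(2,2)2 1/6 not
(2,3)1 2/6 satisfied
(2,4)2 2/4 satisfied
(3,0)2 2/4 satisfied
(3,1)1 2/6 satisfied
(3,2)1 4/5 satisfied
(3,3)1 2/6 satisfied
(3,4)2 2/4 satisfied
(4,0)2 1/3 satisfied
(4,4)2 2/3 satisfied
(5,1)1 1/2 satisfied
(5,2)1 1/1 satisfied
(5,4)2 1/1 satisfied

(2,2)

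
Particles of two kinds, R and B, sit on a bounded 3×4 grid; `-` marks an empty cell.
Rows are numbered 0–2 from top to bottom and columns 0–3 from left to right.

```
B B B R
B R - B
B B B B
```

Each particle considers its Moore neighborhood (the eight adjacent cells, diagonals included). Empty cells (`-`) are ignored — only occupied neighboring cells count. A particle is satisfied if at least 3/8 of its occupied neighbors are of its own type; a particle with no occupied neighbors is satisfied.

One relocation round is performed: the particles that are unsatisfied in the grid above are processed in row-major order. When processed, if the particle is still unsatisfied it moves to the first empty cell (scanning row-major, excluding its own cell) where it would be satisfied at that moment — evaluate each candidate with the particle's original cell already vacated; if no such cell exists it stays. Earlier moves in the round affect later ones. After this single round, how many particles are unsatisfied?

Initially unsatisfied (in order): (0,3), (1,1).
  (0,3): no empty cell satisfies it; stays.
  (1,1): no empty cell satisfies it; stays.
Resulting grid:
B B B R
B R - B
B B B B
Unsatisfied now: (0,3), (1,1).

2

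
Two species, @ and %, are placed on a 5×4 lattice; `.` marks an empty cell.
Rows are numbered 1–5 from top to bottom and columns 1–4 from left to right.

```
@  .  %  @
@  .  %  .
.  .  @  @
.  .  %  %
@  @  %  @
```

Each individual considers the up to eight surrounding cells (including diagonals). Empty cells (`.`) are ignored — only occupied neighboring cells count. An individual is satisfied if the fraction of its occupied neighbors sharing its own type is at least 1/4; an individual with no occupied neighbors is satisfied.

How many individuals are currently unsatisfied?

(1,1)@ 1/1 ok
(1,3)% 1/2 ok
(1,4)@ 0/2 unhappy
(2,1)@ 1/1 ok
(2,3)% 1/4 ok
(3,3)@ 1/4 ok
(3,4)@ 1/4 ok
(4,3)% 2/6 ok
(4,4)% 2/5 ok
(5,1)@ 1/1 ok
(5,2)@ 1/3 ok
(5,3)% 2/4 ok
(5,4)@ 0/3 unhappy
Unsatisfied: (1,4), (5,4) — 2 in total.

2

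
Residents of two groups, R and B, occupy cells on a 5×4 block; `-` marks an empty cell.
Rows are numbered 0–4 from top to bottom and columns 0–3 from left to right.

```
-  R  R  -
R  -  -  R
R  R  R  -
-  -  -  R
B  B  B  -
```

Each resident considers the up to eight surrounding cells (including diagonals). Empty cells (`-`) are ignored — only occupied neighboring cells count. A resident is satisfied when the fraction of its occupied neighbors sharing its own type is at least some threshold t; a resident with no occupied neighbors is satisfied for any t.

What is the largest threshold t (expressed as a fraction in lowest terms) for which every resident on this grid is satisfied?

1/2

Row 0: (0,1)R 2/2 · (0,2)R 2/2
Row 1: (1,0)R 3/3 · (1,3)R 2/2
Row 2: (2,0)R 2/2 · (2,1)R 3/3 · (2,2)R 3/3
Row 3: (3,3)R 1/2
Row 4: (4,0)B 1/1 · (4,1)B 2/2 · (4,2)B 1/2
The smallest same-type fraction is 1/2 at (3,3), which reduces to 1/2. Any threshold above that leaves this resident unsatisfied.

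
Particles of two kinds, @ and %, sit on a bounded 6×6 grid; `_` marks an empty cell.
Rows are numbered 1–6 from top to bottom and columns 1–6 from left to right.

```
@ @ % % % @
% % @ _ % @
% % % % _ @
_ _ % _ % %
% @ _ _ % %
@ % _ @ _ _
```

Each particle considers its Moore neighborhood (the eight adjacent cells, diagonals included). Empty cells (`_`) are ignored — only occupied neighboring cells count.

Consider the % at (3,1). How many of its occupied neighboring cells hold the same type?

Occupied neighbors of (3,1): (2,1)=%, (2,2)=%, (3,2)=%.
Same type (%): 3 of 3.

3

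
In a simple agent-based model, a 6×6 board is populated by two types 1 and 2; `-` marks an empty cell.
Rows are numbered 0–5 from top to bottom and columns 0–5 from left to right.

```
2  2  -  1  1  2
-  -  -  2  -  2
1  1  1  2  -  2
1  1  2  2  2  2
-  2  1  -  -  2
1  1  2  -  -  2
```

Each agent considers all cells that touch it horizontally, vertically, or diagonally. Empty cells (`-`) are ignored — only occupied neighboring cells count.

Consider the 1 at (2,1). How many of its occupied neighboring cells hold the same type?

4

Occupied neighbors of (2,1): (2,0)=1, (2,2)=1, (3,0)=1, (3,1)=1, (3,2)=2.
Same type (1): 4 of 5.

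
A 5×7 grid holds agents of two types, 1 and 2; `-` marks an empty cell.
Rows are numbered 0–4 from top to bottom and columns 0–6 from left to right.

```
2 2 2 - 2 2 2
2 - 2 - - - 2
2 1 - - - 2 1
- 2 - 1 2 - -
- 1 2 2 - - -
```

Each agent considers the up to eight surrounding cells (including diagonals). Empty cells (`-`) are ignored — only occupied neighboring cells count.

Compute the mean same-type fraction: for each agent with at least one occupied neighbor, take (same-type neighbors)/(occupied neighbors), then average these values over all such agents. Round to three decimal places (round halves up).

(0,0)2 2/2
(0,1)2 4/4
(0,2)2 2/2
(0,4)2 1/1
(0,5)2 3/3
(0,6)2 2/2
(1,0)2 3/4
(1,2)2 2/3
(1,6)2 3/4
(2,0)2 2/3
(2,1)1 0/4
(2,5)2 2/3
(2,6)1 0/2
(3,1)2 2/4
(3,3)1 0/3
(3,4)2 2/3
(4,1)1 0/2
(4,2)2 2/4
(4,3)2 2/3
Sum over 19 agents: 2/2 + 4/4 + 2/2 + 1/1 + 3/3 + 2/2 + 3/4 + 2/3 + 3/4 + 2/3 + 0/4 + 2/3 + 0/2 + 2/4 + 0/3 + 2/3 + 0/2 + 2/4 + 2/3 = 71/6; mean = 71/6 ÷ 19 = 71/114 = 0.622807… → 0.623.

0.623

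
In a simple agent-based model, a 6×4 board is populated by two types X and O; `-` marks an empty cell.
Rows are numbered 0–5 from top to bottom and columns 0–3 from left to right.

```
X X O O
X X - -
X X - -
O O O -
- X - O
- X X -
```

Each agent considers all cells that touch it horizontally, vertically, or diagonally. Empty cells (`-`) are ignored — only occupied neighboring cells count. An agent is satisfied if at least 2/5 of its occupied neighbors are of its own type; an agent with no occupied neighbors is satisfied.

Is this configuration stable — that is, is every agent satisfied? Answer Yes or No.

Row 0: (0,0)X 3/3 ok · (0,1)X 3/4 ok · (0,2)O 1/3 unhappy · (0,3)O 1/1 ok
Row 1: (1,0)X 5/5 ok · (1,1)X 5/6 ok
Row 2: (2,0)X 3/5 ok · (2,1)X 3/6 ok
Row 3: (3,0)O 1/4 unhappy · (3,1)O 2/5 ok · (3,2)O 2/4 ok
Row 4: (4,1)X 2/5 ok · (4,3)O 1/2 ok
Row 5: (5,1)X 2/2 ok · (5,2)X 2/3 ok
For instance (0,2) has only 1/3 same-type neighbors, below 2/5.

No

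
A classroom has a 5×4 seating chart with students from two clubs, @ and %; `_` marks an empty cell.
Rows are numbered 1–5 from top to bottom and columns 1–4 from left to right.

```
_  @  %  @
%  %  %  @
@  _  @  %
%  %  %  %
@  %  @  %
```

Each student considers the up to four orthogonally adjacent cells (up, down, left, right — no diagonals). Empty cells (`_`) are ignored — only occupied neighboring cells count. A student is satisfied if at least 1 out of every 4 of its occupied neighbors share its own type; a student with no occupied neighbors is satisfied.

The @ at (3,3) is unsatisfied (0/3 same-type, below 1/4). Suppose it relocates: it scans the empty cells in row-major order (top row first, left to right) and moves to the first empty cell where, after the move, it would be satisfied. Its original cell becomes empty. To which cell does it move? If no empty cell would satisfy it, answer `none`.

Vacating (3,3). Empty cells in order:
  (1,1): 1/2 same-type → satisfied — stop here.

(1,1)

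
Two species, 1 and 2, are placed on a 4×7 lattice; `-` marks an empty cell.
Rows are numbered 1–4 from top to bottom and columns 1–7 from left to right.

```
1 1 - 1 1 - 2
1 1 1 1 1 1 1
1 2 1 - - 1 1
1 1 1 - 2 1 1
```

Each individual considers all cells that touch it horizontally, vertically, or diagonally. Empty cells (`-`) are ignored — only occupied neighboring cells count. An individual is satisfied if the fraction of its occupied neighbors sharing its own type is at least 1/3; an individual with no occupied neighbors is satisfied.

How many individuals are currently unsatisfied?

(1,1)1 3/3 ✓
(1,2)1 4/4 ✓
(1,4)1 4/4 ✓
(1,5)1 4/4 ✓
(1,7)2 0/2 ✗
(2,1)1 4/5 ✓
(2,2)1 6/7 ✓
(2,3)1 5/6 ✓
(2,4)1 5/5 ✓
(2,5)1 5/5 ✓
(2,6)1 5/6 ✓
(2,7)1 3/4 ✓
(3,1)1 4/5 ✓
(3,2)2 0/8 ✗
(3,3)1 5/6 ✓
(3,6)1 6/7 ✓
(3,7)1 5/5 ✓
(4,1)1 2/3 ✓
(4,2)1 4/5 ✓
(4,3)1 2/3 ✓
(4,5)2 0/2 ✗
(4,6)1 3/4 ✓
(4,7)1 3/3 ✓
Unsatisfied: (1,7), (3,2), (4,5) — 3 in total.

3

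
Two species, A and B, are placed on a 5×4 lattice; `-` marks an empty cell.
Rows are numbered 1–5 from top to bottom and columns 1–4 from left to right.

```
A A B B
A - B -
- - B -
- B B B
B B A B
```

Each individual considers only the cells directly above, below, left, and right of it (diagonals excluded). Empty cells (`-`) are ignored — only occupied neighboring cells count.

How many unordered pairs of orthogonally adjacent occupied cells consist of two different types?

Scan each occupied cell's neighbors to the right and below so each pair is counted once.
From row 1: 1 unlike of 5 pairs (running 1/5).
From row 2: 0 unlike of 1 pairs (running 1/6).
From row 3: 0 unlike of 1 pairs (running 1/7).
From row 4: 1 unlike of 5 pairs (running 2/12).
From row 5: 2 unlike of 3 pairs (running 4/15).
Total adjacent occupied pairs: 15; unlike-type pairs: 4.

4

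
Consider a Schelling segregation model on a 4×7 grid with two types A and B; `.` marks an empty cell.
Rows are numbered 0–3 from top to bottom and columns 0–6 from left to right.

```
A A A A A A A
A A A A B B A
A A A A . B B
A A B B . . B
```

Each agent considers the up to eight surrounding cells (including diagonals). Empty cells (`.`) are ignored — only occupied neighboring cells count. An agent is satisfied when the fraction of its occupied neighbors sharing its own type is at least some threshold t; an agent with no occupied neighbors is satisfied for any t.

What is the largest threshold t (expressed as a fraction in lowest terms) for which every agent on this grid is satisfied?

(0,0)A 3/3
(0,1)A 5/5
(0,2)A 5/5
(0,3)A 4/5
(0,4)A 3/5
(0,5)A 3/5
(0,6)A 2/3
(1,0)A 5/5
(1,1)A 8/8
(1,2)A 8/8
(1,3)A 6/7
(1,4)B 2/7
(1,5)B 3/7
(1,6)A 2/5
(2,0)A 5/5
(2,1)A 7/8
(2,2)A 6/8
(2,3)A 3/6
(2,5)B 4/5
(2,6)B 3/4
(3,0)A 3/3
(3,1)A 4/5
(3,2)B 1/5
(3,3)B 1/3
(3,6)B 2/2
The smallest same-type fraction is 1/5 at (3,2), which reduces to 1/5. Any threshold above that leaves this agent unsatisfied.

1/5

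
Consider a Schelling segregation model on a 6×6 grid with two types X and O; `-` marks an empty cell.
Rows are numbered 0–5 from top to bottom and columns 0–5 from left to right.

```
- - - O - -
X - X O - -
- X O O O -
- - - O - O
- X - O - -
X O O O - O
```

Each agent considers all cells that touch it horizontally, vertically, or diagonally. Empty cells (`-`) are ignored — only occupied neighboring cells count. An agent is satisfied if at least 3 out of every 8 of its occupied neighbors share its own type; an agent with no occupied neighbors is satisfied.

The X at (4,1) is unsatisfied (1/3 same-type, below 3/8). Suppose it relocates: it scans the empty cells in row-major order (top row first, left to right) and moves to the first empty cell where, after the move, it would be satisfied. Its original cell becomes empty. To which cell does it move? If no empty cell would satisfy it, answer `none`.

(0,0)

Vacating (4,1). Empty cells in order:
  (0,0): 1/1 same-type → satisfied — stop here.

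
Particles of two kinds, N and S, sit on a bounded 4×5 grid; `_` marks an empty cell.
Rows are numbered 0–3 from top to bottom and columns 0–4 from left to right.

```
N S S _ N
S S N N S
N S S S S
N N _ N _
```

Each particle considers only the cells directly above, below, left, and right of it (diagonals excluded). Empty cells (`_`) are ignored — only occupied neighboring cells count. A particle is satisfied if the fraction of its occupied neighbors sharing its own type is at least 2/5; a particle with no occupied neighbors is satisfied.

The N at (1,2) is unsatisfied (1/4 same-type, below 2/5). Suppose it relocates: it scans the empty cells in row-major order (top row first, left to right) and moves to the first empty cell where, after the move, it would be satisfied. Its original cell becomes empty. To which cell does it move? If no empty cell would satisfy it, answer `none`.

(0,3)

Vacating (1,2). Empty cells in order:
  (0,3): 2/3 same-type → satisfied — stop here.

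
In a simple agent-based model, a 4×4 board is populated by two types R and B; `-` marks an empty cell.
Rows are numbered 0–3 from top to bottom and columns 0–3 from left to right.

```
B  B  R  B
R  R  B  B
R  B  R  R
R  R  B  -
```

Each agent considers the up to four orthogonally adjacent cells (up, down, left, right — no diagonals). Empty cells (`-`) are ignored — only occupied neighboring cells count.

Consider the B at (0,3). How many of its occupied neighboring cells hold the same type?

1

Occupied neighbors of (0,3): (1,3)=B, (0,2)=R.
Same type (B): 1 of 2.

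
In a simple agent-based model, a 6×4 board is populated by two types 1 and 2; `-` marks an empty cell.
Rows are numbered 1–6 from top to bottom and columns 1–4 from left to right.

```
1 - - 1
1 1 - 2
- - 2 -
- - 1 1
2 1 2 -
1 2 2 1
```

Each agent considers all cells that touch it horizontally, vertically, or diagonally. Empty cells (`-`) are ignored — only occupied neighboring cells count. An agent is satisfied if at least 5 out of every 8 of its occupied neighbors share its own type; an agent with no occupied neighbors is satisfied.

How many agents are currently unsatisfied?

(1,1)1 2/2 ✓
(1,4)1 0/1 ✗
(2,1)1 2/2 ✓
(2,2)1 2/3 ✓
(2,4)2 1/2 ✗
(3,3)2 1/4 ✗
(4,3)1 2/4 ✗
(4,4)1 1/3 ✗
(5,1)2 1/3 ✗
(5,2)1 2/6 ✗
(5,3)2 2/6 ✗
(6,1)1 1/3 ✗
(6,2)2 3/5 ✗
(6,3)2 2/4 ✗
(6,4)1 0/2 ✗
Unsatisfied: (1,4), (2,4), (3,3), (4,3), (4,4), (5,1), (5,2), (5,3), (6,1), (6,2), (6,3), (6,4) — 12 in total.

12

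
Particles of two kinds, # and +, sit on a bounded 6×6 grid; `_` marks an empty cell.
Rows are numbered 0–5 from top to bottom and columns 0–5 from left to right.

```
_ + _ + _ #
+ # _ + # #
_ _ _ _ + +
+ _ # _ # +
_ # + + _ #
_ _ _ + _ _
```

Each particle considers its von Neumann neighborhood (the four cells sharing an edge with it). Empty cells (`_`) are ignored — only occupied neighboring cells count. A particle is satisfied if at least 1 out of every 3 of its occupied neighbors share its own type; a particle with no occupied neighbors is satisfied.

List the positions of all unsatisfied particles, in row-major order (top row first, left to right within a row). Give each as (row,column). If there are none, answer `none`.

(0,1)+ 0/1 unhappy
(0,3)+ 1/1 ok
(0,5)# 1/1 ok
(1,0)+ 0/1 unhappy
(1,1)# 0/2 unhappy
(1,3)+ 1/2 ok
(1,4)# 1/3 ok
(1,5)# 2/3 ok
(2,4)+ 1/3 ok
(2,5)+ 2/3 ok
(3,0)+ 0/0 ok
(3,2)# 0/1 unhappy
(3,4)# 0/2 unhappy
(3,5)+ 1/3 ok
(4,1)# 0/1 unhappy
(4,2)+ 1/3 ok
(4,3)+ 2/2 ok
(4,5)# 0/1 unhappy
(5,3)+ 1/1 ok

(0,1), (1,0), (1,1), (3,2), (3,4), (4,1), (4,5)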